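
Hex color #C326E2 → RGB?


Hex: #C326E2
R = C3₁₆ = 195
G = 26₁₆ = 38
B = E2₁₆ = 226
= RGB(195, 38, 226)


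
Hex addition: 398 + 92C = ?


Align and add column by column (LSB to MSB, each column mod 16 with carry):
  0398
+ 092C
  ----
  col 0: 8(8) + C(12) + 0 (carry in) = 20 → 4(4), carry out 1
  col 1: 9(9) + 2(2) + 1 (carry in) = 12 → C(12), carry out 0
  col 2: 3(3) + 9(9) + 0 (carry in) = 12 → C(12), carry out 0
  col 3: 0(0) + 0(0) + 0 (carry in) = 0 → 0(0), carry out 0
Reading digits MSB→LSB: 0CC4
Strip leading zeros: CC4
= 0xCC4


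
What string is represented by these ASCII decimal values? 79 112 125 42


Codes (decimal): 79 112 125 42
Per-code ASCII lookup:
  79  (range 65-90: uppercase, 79 - 65 = 14) → 'O'
  112  (range 97-122: lowercase, 112 - 97 = 15) → 'p'
  125  (special character) → '}'
  42  (special character) → '*'
= 'Op}*'


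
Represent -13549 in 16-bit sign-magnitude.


Sign bit: 1 (negative)
Magnitude: 13549 = 011010011101101
= 1011010011101101


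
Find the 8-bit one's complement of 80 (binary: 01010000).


Original: 01010000
Invert all bits:
  bit 0: 0 → 1
  bit 1: 1 → 0
  bit 2: 0 → 1
  bit 3: 1 → 0
  bit 4: 0 → 1
  bit 5: 0 → 1
  bit 6: 0 → 1
  bit 7: 0 → 1
= 10101111


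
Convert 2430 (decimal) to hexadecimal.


Divide by 16 repeatedly:
2430 ÷ 16 = 151 remainder 14 (E)
151 ÷ 16 = 9 remainder 7 (7)
9 ÷ 16 = 0 remainder 9 (9)
Reading remainders bottom-up:
= 0x97E


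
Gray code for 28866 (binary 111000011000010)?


Binary: 111000011000010
Gray code: G = B XOR (B >> 1)
B >> 1 = 011100001100001
111000011000010 XOR 011100001100001:
  1 XOR 0 = 1
  1 XOR 1 = 0
  1 XOR 1 = 0
  0 XOR 1 = 1
  0 XOR 0 = 0
  0 XOR 0 = 0
  0 XOR 0 = 0
  1 XOR 0 = 1
  1 XOR 1 = 0
  0 XOR 1 = 1
  0 XOR 0 = 0
  0 XOR 0 = 0
  0 XOR 0 = 0
  1 XOR 0 = 1
  0 XOR 1 = 1
= 100100010100011


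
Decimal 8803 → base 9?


Divide by 9 repeatedly:
8803 ÷ 9 = 978 remainder 1
978 ÷ 9 = 108 remainder 6
108 ÷ 9 = 12 remainder 0
12 ÷ 9 = 1 remainder 3
1 ÷ 9 = 0 remainder 1
Reading remainders bottom-up:
= 13061


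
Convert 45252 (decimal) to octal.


Divide by 8 repeatedly:
45252 ÷ 8 = 5656 remainder 4
5656 ÷ 8 = 707 remainder 0
707 ÷ 8 = 88 remainder 3
88 ÷ 8 = 11 remainder 0
11 ÷ 8 = 1 remainder 3
1 ÷ 8 = 0 remainder 1
Reading remainders bottom-up:
= 0o130304


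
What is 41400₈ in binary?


Each octal digit → 3 binary bits:
  4 = 100
  1 = 001
  4 = 100
  0 = 000
  0 = 000
Concatenate: 100 001 100 000 000
= 100001100000000


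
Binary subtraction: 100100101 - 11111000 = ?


Align and subtract column by column (LSB to MSB, borrowing when needed):
  100100101
- 011111000
  ---------
  col 0: (1 - 0 borrow-in) - 0 → 1 - 0 = 1, borrow out 0
  col 1: (0 - 0 borrow-in) - 0 → 0 - 0 = 0, borrow out 0
  col 2: (1 - 0 borrow-in) - 0 → 1 - 0 = 1, borrow out 0
  col 3: (0 - 0 borrow-in) - 1 → borrow from next column: (0+2) - 1 = 1, borrow out 1
  col 4: (0 - 1 borrow-in) - 1 → borrow from next column: (-1+2) - 1 = 0, borrow out 1
  col 5: (1 - 1 borrow-in) - 1 → borrow from next column: (0+2) - 1 = 1, borrow out 1
  col 6: (0 - 1 borrow-in) - 1 → borrow from next column: (-1+2) - 1 = 0, borrow out 1
  col 7: (0 - 1 borrow-in) - 1 → borrow from next column: (-1+2) - 1 = 0, borrow out 1
  col 8: (1 - 1 borrow-in) - 0 → 0 - 0 = 0, borrow out 0
Reading bits MSB→LSB: 000101101
Strip leading zeros: 101101
= 101101


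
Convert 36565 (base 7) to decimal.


Positional values (base 7):
  5 × 7^0 = 5 × 1 = 5
  6 × 7^1 = 6 × 7 = 42
  5 × 7^2 = 5 × 49 = 245
  6 × 7^3 = 6 × 343 = 2058
  3 × 7^4 = 3 × 2401 = 7203
Sum = 5 + 42 + 245 + 2058 + 7203
= 9553


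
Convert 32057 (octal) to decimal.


Positional values:
Position 0: 7 × 8^0 = 7
Position 1: 5 × 8^1 = 40
Position 2: 0 × 8^2 = 0
Position 3: 2 × 8^3 = 1024
Position 4: 3 × 8^4 = 12288
Sum = 7 + 40 + 0 + 1024 + 12288
= 13359


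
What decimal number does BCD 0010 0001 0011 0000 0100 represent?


Each 4-bit group → digit:
  0010 → 2
  0001 → 1
  0011 → 3
  0000 → 0
  0100 → 4
= 21304


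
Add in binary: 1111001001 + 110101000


Align and add column by column (LSB to MSB, carry propagating):
  01111001001
+ 00110101000
  -----------
  col 0: 1 + 0 + 0 (carry in) = 1 → bit 1, carry out 0
  col 1: 0 + 0 + 0 (carry in) = 0 → bit 0, carry out 0
  col 2: 0 + 0 + 0 (carry in) = 0 → bit 0, carry out 0
  col 3: 1 + 1 + 0 (carry in) = 2 → bit 0, carry out 1
  col 4: 0 + 0 + 1 (carry in) = 1 → bit 1, carry out 0
  col 5: 0 + 1 + 0 (carry in) = 1 → bit 1, carry out 0
  col 6: 1 + 0 + 0 (carry in) = 1 → bit 1, carry out 0
  col 7: 1 + 1 + 0 (carry in) = 2 → bit 0, carry out 1
  col 8: 1 + 1 + 1 (carry in) = 3 → bit 1, carry out 1
  col 9: 1 + 0 + 1 (carry in) = 2 → bit 0, carry out 1
  col 10: 0 + 0 + 1 (carry in) = 1 → bit 1, carry out 0
Reading bits MSB→LSB: 10101110001
Strip leading zeros: 10101110001
= 10101110001


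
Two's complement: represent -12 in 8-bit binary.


Original: 00001100
Step 1 - Invert all bits: 11110011
Step 2 - Add 1: 11110011 + 1
= 11110100 (represents -12)


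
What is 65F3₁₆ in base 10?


Positional values:
Position 0: 3 × 16^0 = 3 × 1 = 3
Position 1: F × 16^1 = 15 × 16 = 240
Position 2: 5 × 16^2 = 5 × 256 = 1280
Position 3: 6 × 16^3 = 6 × 4096 = 24576
Sum = 3 + 240 + 1280 + 24576
= 26099


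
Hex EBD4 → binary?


Each hex digit → 4 binary bits:
  E = 1110
  B = 1011
  D = 1101
  4 = 0100
Concatenate: 1110 1011 1101 0100
= 1110101111010100


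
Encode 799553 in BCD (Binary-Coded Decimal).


Each digit → 4-bit binary:
  7 → 0111
  9 → 1001
  9 → 1001
  5 → 0101
  5 → 0101
  3 → 0011
= 0111 1001 1001 0101 0101 0011


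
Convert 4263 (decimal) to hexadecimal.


Divide by 16 repeatedly:
4263 ÷ 16 = 266 remainder 7 (7)
266 ÷ 16 = 16 remainder 10 (A)
16 ÷ 16 = 1 remainder 0 (0)
1 ÷ 16 = 0 remainder 1 (1)
Reading remainders bottom-up:
= 0x10A7


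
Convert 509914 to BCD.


Each digit → 4-bit binary:
  5 → 0101
  0 → 0000
  9 → 1001
  9 → 1001
  1 → 0001
  4 → 0100
= 0101 0000 1001 1001 0001 0100


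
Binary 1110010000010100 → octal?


Group into 3-bit groups: 001110010000010100
  001 = 1
  110 = 6
  010 = 2
  000 = 0
  010 = 2
  100 = 4
= 0o162024


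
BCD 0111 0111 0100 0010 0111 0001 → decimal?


Each 4-bit group → digit:
  0111 → 7
  0111 → 7
  0100 → 4
  0010 → 2
  0111 → 7
  0001 → 1
= 774271


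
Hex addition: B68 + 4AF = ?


Align and add column by column (LSB to MSB, each column mod 16 with carry):
  0B68
+ 04AF
  ----
  col 0: 8(8) + F(15) + 0 (carry in) = 23 → 7(7), carry out 1
  col 1: 6(6) + A(10) + 1 (carry in) = 17 → 1(1), carry out 1
  col 2: B(11) + 4(4) + 1 (carry in) = 16 → 0(0), carry out 1
  col 3: 0(0) + 0(0) + 1 (carry in) = 1 → 1(1), carry out 0
Reading digits MSB→LSB: 1017
Strip leading zeros: 1017
= 0x1017


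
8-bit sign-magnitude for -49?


Sign bit: 1 (negative)
Magnitude: 49 = 0110001
= 10110001


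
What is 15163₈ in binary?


Each octal digit → 3 binary bits:
  1 = 001
  5 = 101
  1 = 001
  6 = 110
  3 = 011
Concatenate: 001 101 001 110 011
= 001101001110011


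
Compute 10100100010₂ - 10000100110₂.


Align and subtract column by column (LSB to MSB, borrowing when needed):
  10100100010
- 10000100110
  -----------
  col 0: (0 - 0 borrow-in) - 0 → 0 - 0 = 0, borrow out 0
  col 1: (1 - 0 borrow-in) - 1 → 1 - 1 = 0, borrow out 0
  col 2: (0 - 0 borrow-in) - 1 → borrow from next column: (0+2) - 1 = 1, borrow out 1
  col 3: (0 - 1 borrow-in) - 0 → borrow from next column: (-1+2) - 0 = 1, borrow out 1
  col 4: (0 - 1 borrow-in) - 0 → borrow from next column: (-1+2) - 0 = 1, borrow out 1
  col 5: (1 - 1 borrow-in) - 1 → borrow from next column: (0+2) - 1 = 1, borrow out 1
  col 6: (0 - 1 borrow-in) - 0 → borrow from next column: (-1+2) - 0 = 1, borrow out 1
  col 7: (0 - 1 borrow-in) - 0 → borrow from next column: (-1+2) - 0 = 1, borrow out 1
  col 8: (1 - 1 borrow-in) - 0 → 0 - 0 = 0, borrow out 0
  col 9: (0 - 0 borrow-in) - 0 → 0 - 0 = 0, borrow out 0
  col 10: (1 - 0 borrow-in) - 1 → 1 - 1 = 0, borrow out 0
Reading bits MSB→LSB: 00011111100
Strip leading zeros: 11111100
= 11111100


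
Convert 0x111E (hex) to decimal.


Positional values:
Position 0: E × 16^0 = 14 × 1 = 14
Position 1: 1 × 16^1 = 1 × 16 = 16
Position 2: 1 × 16^2 = 1 × 256 = 256
Position 3: 1 × 16^3 = 1 × 4096 = 4096
Sum = 14 + 16 + 256 + 4096
= 4382


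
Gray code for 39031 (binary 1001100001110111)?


Binary: 1001100001110111
Gray code: G = B XOR (B >> 1)
B >> 1 = 0100110000111011
1001100001110111 XOR 0100110000111011:
  1 XOR 0 = 1
  0 XOR 1 = 1
  0 XOR 0 = 0
  1 XOR 0 = 1
  1 XOR 1 = 0
  0 XOR 1 = 1
  0 XOR 0 = 0
  0 XOR 0 = 0
  0 XOR 0 = 0
  1 XOR 0 = 1
  1 XOR 1 = 0
  1 XOR 1 = 0
  0 XOR 1 = 1
  1 XOR 0 = 1
  1 XOR 1 = 0
  1 XOR 1 = 0
= 1101010001001100


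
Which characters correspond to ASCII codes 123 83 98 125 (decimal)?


Codes (decimal): 123 83 98 125
Per-code ASCII lookup:
  123  (special character) → '{'
  83  (range 65-90: uppercase, 83 - 65 = 18) → 'S'
  98  (range 97-122: lowercase, 98 - 97 = 1) → 'b'
  125  (special character) → '}'
= '{Sb}'


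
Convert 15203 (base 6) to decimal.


Positional values (base 6):
  3 × 6^0 = 3 × 1 = 3
  0 × 6^1 = 0 × 6 = 0
  2 × 6^2 = 2 × 36 = 72
  5 × 6^3 = 5 × 216 = 1080
  1 × 6^4 = 1 × 1296 = 1296
Sum = 3 + 0 + 72 + 1080 + 1296
= 2451


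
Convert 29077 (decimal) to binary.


Divide by 2 repeatedly:
29077 ÷ 2 = 14538 remainder 1
14538 ÷ 2 = 7269 remainder 0
7269 ÷ 2 = 3634 remainder 1
3634 ÷ 2 = 1817 remainder 0
1817 ÷ 2 = 908 remainder 1
908 ÷ 2 = 454 remainder 0
454 ÷ 2 = 227 remainder 0
227 ÷ 2 = 113 remainder 1
113 ÷ 2 = 56 remainder 1
56 ÷ 2 = 28 remainder 0
28 ÷ 2 = 14 remainder 0
14 ÷ 2 = 7 remainder 0
7 ÷ 2 = 3 remainder 1
3 ÷ 2 = 1 remainder 1
1 ÷ 2 = 0 remainder 1
Reading remainders bottom-up:
= 111000110010101


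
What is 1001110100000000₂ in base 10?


Positional values:
Bit 8: 1 × 2^8 = 256
Bit 10: 1 × 2^10 = 1024
Bit 11: 1 × 2^11 = 2048
Bit 12: 1 × 2^12 = 4096
Bit 15: 1 × 2^15 = 32768
Sum = 256 + 1024 + 2048 + 4096 + 32768
= 40192


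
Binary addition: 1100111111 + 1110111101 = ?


Align and add column by column (LSB to MSB, carry propagating):
  01100111111
+ 01110111101
  -----------
  col 0: 1 + 1 + 0 (carry in) = 2 → bit 0, carry out 1
  col 1: 1 + 0 + 1 (carry in) = 2 → bit 0, carry out 1
  col 2: 1 + 1 + 1 (carry in) = 3 → bit 1, carry out 1
  col 3: 1 + 1 + 1 (carry in) = 3 → bit 1, carry out 1
  col 4: 1 + 1 + 1 (carry in) = 3 → bit 1, carry out 1
  col 5: 1 + 1 + 1 (carry in) = 3 → bit 1, carry out 1
  col 6: 0 + 0 + 1 (carry in) = 1 → bit 1, carry out 0
  col 7: 0 + 1 + 0 (carry in) = 1 → bit 1, carry out 0
  col 8: 1 + 1 + 0 (carry in) = 2 → bit 0, carry out 1
  col 9: 1 + 1 + 1 (carry in) = 3 → bit 1, carry out 1
  col 10: 0 + 0 + 1 (carry in) = 1 → bit 1, carry out 0
Reading bits MSB→LSB: 11011111100
Strip leading zeros: 11011111100
= 11011111100


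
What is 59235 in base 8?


Divide by 8 repeatedly:
59235 ÷ 8 = 7404 remainder 3
7404 ÷ 8 = 925 remainder 4
925 ÷ 8 = 115 remainder 5
115 ÷ 8 = 14 remainder 3
14 ÷ 8 = 1 remainder 6
1 ÷ 8 = 0 remainder 1
Reading remainders bottom-up:
= 0o163543


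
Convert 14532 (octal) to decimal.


Positional values:
Position 0: 2 × 8^0 = 2
Position 1: 3 × 8^1 = 24
Position 2: 5 × 8^2 = 320
Position 3: 4 × 8^3 = 2048
Position 4: 1 × 8^4 = 4096
Sum = 2 + 24 + 320 + 2048 + 4096
= 6490


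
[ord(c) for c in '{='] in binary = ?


String: '{='  (2 characters)
Per-character ASCII lookup:
  '{': special character: '{' = 123 → 1111011
  '=': special character: '=' = 61 → 111101
= 1111011 111101


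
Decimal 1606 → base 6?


Divide by 6 repeatedly:
1606 ÷ 6 = 267 remainder 4
267 ÷ 6 = 44 remainder 3
44 ÷ 6 = 7 remainder 2
7 ÷ 6 = 1 remainder 1
1 ÷ 6 = 0 remainder 1
Reading remainders bottom-up:
= 11234


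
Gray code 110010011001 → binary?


Gray code: 110010011001
MSB stays the same: 1
Each subsequent bit = prev_binary XOR current_gray:
  B[1] = 1 XOR 1 = 0
  B[2] = 0 XOR 0 = 0
  B[3] = 0 XOR 0 = 0
  B[4] = 0 XOR 1 = 1
  B[5] = 1 XOR 0 = 1
  B[6] = 1 XOR 0 = 1
  B[7] = 1 XOR 1 = 0
  B[8] = 0 XOR 1 = 1
  B[9] = 1 XOR 0 = 1
  B[10] = 1 XOR 0 = 1
  B[11] = 1 XOR 1 = 0
= 100011101110 (2286 decimal)


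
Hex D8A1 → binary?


Each hex digit → 4 binary bits:
  D = 1101
  8 = 1000
  A = 1010
  1 = 0001
Concatenate: 1101 1000 1010 0001
= 1101100010100001


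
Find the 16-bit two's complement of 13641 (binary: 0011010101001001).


Original: 0011010101001001
Step 1 - Invert all bits: 1100101010110110
Step 2 - Add 1: 1100101010110110 + 1
= 1100101010110111 (represents -13641)


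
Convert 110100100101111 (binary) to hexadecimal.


Group into 4-bit nibbles: 0110100100101111
  0110 = 6
  1001 = 9
  0010 = 2
  1111 = F
= 0x692F


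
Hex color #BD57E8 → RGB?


Hex: #BD57E8
R = BD₁₆ = 189
G = 57₁₆ = 87
B = E8₁₆ = 232
= RGB(189, 87, 232)


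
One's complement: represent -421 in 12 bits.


Original: 000110100101
Invert all bits:
  bit 0: 0 → 1
  bit 1: 0 → 1
  bit 2: 0 → 1
  bit 3: 1 → 0
  bit 4: 1 → 0
  bit 5: 0 → 1
  bit 6: 1 → 0
  bit 7: 0 → 1
  bit 8: 0 → 1
  bit 9: 1 → 0
  bit 10: 0 → 1
  bit 11: 1 → 0
= 111001011010


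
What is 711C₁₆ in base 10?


Positional values:
Position 0: C × 16^0 = 12 × 1 = 12
Position 1: 1 × 16^1 = 1 × 16 = 16
Position 2: 1 × 16^2 = 1 × 256 = 256
Position 3: 7 × 16^3 = 7 × 4096 = 28672
Sum = 12 + 16 + 256 + 28672
= 28956


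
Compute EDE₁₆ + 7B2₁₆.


Align and add column by column (LSB to MSB, each column mod 16 with carry):
  0EDE
+ 07B2
  ----
  col 0: E(14) + 2(2) + 0 (carry in) = 16 → 0(0), carry out 1
  col 1: D(13) + B(11) + 1 (carry in) = 25 → 9(9), carry out 1
  col 2: E(14) + 7(7) + 1 (carry in) = 22 → 6(6), carry out 1
  col 3: 0(0) + 0(0) + 1 (carry in) = 1 → 1(1), carry out 0
Reading digits MSB→LSB: 1690
Strip leading zeros: 1690
= 0x1690


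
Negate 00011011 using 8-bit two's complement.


Original: 00011011
Step 1 - Invert all bits: 11100100
Step 2 - Add 1: 11100100 + 1
= 11100101 (represents -27)


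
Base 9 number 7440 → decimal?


Positional values (base 9):
  0 × 9^0 = 0 × 1 = 0
  4 × 9^1 = 4 × 9 = 36
  4 × 9^2 = 4 × 81 = 324
  7 × 9^3 = 7 × 729 = 5103
Sum = 0 + 36 + 324 + 5103
= 5463


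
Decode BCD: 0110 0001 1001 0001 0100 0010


Each 4-bit group → digit:
  0110 → 6
  0001 → 1
  1001 → 9
  0001 → 1
  0100 → 4
  0010 → 2
= 619142


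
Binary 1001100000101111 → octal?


Group into 3-bit groups: 001001100000101111
  001 = 1
  001 = 1
  100 = 4
  000 = 0
  101 = 5
  111 = 7
= 0o114057


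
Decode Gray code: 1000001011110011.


Gray code: 1000001011110011
MSB stays the same: 1
Each subsequent bit = prev_binary XOR current_gray:
  B[1] = 1 XOR 0 = 1
  B[2] = 1 XOR 0 = 1
  B[3] = 1 XOR 0 = 1
  B[4] = 1 XOR 0 = 1
  B[5] = 1 XOR 0 = 1
  B[6] = 1 XOR 1 = 0
  B[7] = 0 XOR 0 = 0
  B[8] = 0 XOR 1 = 1
  B[9] = 1 XOR 1 = 0
  B[10] = 0 XOR 1 = 1
  B[11] = 1 XOR 1 = 0
  B[12] = 0 XOR 0 = 0
  B[13] = 0 XOR 0 = 0
  B[14] = 0 XOR 1 = 1
  B[15] = 1 XOR 1 = 0
= 1111110010100010 (64674 decimal)


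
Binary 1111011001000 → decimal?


Positional values:
Bit 3: 1 × 2^3 = 8
Bit 6: 1 × 2^6 = 64
Bit 7: 1 × 2^7 = 128
Bit 9: 1 × 2^9 = 512
Bit 10: 1 × 2^10 = 1024
Bit 11: 1 × 2^11 = 2048
Bit 12: 1 × 2^12 = 4096
Sum = 8 + 64 + 128 + 512 + 1024 + 2048 + 4096
= 7880


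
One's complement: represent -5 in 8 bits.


Original: 00000101
Invert all bits:
  bit 0: 0 → 1
  bit 1: 0 → 1
  bit 2: 0 → 1
  bit 3: 0 → 1
  bit 4: 0 → 1
  bit 5: 1 → 0
  bit 6: 0 → 1
  bit 7: 1 → 0
= 11111010


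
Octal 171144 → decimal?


Positional values:
Position 0: 4 × 8^0 = 4
Position 1: 4 × 8^1 = 32
Position 2: 1 × 8^2 = 64
Position 3: 1 × 8^3 = 512
Position 4: 7 × 8^4 = 28672
Position 5: 1 × 8^5 = 32768
Sum = 4 + 32 + 64 + 512 + 28672 + 32768
= 62052


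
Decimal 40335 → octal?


Divide by 8 repeatedly:
40335 ÷ 8 = 5041 remainder 7
5041 ÷ 8 = 630 remainder 1
630 ÷ 8 = 78 remainder 6
78 ÷ 8 = 9 remainder 6
9 ÷ 8 = 1 remainder 1
1 ÷ 8 = 0 remainder 1
Reading remainders bottom-up:
= 0o116617


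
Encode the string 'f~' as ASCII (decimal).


String: 'f~'  (2 characters)
Per-character ASCII lookup:
  'f': lowercase starts at 97: 'f' = 97 + 5 = 102
  '~': special character: '~' = 126
= 102 126


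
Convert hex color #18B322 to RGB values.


Hex: #18B322
R = 18₁₆ = 24
G = B3₁₆ = 179
B = 22₁₆ = 34
= RGB(24, 179, 34)


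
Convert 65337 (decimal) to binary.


Divide by 2 repeatedly:
65337 ÷ 2 = 32668 remainder 1
32668 ÷ 2 = 16334 remainder 0
16334 ÷ 2 = 8167 remainder 0
8167 ÷ 2 = 4083 remainder 1
4083 ÷ 2 = 2041 remainder 1
2041 ÷ 2 = 1020 remainder 1
1020 ÷ 2 = 510 remainder 0
510 ÷ 2 = 255 remainder 0
255 ÷ 2 = 127 remainder 1
127 ÷ 2 = 63 remainder 1
63 ÷ 2 = 31 remainder 1
31 ÷ 2 = 15 remainder 1
15 ÷ 2 = 7 remainder 1
7 ÷ 2 = 3 remainder 1
3 ÷ 2 = 1 remainder 1
1 ÷ 2 = 0 remainder 1
Reading remainders bottom-up:
= 1111111100111001


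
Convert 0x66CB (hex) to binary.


Each hex digit → 4 binary bits:
  6 = 0110
  6 = 0110
  C = 1100
  B = 1011
Concatenate: 0110 0110 1100 1011
= 0110011011001011


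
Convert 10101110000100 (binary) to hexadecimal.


Group into 4-bit nibbles: 0010101110000100
  0010 = 2
  1011 = B
  1000 = 8
  0100 = 4
= 0x2B84


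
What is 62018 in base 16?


Divide by 16 repeatedly:
62018 ÷ 16 = 3876 remainder 2 (2)
3876 ÷ 16 = 242 remainder 4 (4)
242 ÷ 16 = 15 remainder 2 (2)
15 ÷ 16 = 0 remainder 15 (F)
Reading remainders bottom-up:
= 0xF242


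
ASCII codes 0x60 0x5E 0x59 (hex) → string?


Codes (hex): 0x60 0x5E 0x59
Per-code ASCII lookup:
  0x60 = 96  (special character) → '`'
  0x5E = 94  (special character) → '^'
  0x59 = 89  (range 65-90: uppercase, 89 - 65 = 24) → 'Y'
= '`^Y'


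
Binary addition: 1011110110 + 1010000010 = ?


Align and add column by column (LSB to MSB, carry propagating):
  01011110110
+ 01010000010
  -----------
  col 0: 0 + 0 + 0 (carry in) = 0 → bit 0, carry out 0
  col 1: 1 + 1 + 0 (carry in) = 2 → bit 0, carry out 1
  col 2: 1 + 0 + 1 (carry in) = 2 → bit 0, carry out 1
  col 3: 0 + 0 + 1 (carry in) = 1 → bit 1, carry out 0
  col 4: 1 + 0 + 0 (carry in) = 1 → bit 1, carry out 0
  col 5: 1 + 0 + 0 (carry in) = 1 → bit 1, carry out 0
  col 6: 1 + 0 + 0 (carry in) = 1 → bit 1, carry out 0
  col 7: 1 + 1 + 0 (carry in) = 2 → bit 0, carry out 1
  col 8: 0 + 0 + 1 (carry in) = 1 → bit 1, carry out 0
  col 9: 1 + 1 + 0 (carry in) = 2 → bit 0, carry out 1
  col 10: 0 + 0 + 1 (carry in) = 1 → bit 1, carry out 0
Reading bits MSB→LSB: 10101111000
Strip leading zeros: 10101111000
= 10101111000


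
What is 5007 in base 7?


Divide by 7 repeatedly:
5007 ÷ 7 = 715 remainder 2
715 ÷ 7 = 102 remainder 1
102 ÷ 7 = 14 remainder 4
14 ÷ 7 = 2 remainder 0
2 ÷ 7 = 0 remainder 2
Reading remainders bottom-up:
= 20412


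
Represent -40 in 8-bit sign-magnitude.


Sign bit: 1 (negative)
Magnitude: 40 = 0101000
= 10101000


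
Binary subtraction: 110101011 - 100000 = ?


Align and subtract column by column (LSB to MSB, borrowing when needed):
  110101011
- 000100000
  ---------
  col 0: (1 - 0 borrow-in) - 0 → 1 - 0 = 1, borrow out 0
  col 1: (1 - 0 borrow-in) - 0 → 1 - 0 = 1, borrow out 0
  col 2: (0 - 0 borrow-in) - 0 → 0 - 0 = 0, borrow out 0
  col 3: (1 - 0 borrow-in) - 0 → 1 - 0 = 1, borrow out 0
  col 4: (0 - 0 borrow-in) - 0 → 0 - 0 = 0, borrow out 0
  col 5: (1 - 0 borrow-in) - 1 → 1 - 1 = 0, borrow out 0
  col 6: (0 - 0 borrow-in) - 0 → 0 - 0 = 0, borrow out 0
  col 7: (1 - 0 borrow-in) - 0 → 1 - 0 = 1, borrow out 0
  col 8: (1 - 0 borrow-in) - 0 → 1 - 0 = 1, borrow out 0
Reading bits MSB→LSB: 110001011
Strip leading zeros: 110001011
= 110001011


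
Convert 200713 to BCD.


Each digit → 4-bit binary:
  2 → 0010
  0 → 0000
  0 → 0000
  7 → 0111
  1 → 0001
  3 → 0011
= 0010 0000 0000 0111 0001 0011


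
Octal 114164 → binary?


Each octal digit → 3 binary bits:
  1 = 001
  1 = 001
  4 = 100
  1 = 001
  6 = 110
  4 = 100
Concatenate: 001 001 100 001 110 100
= 001001100001110100


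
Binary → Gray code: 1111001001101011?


Binary: 1111001001101011
Gray code: G = B XOR (B >> 1)
B >> 1 = 0111100100110101
1111001001101011 XOR 0111100100110101:
  1 XOR 0 = 1
  1 XOR 1 = 0
  1 XOR 1 = 0
  1 XOR 1 = 0
  0 XOR 1 = 1
  0 XOR 0 = 0
  1 XOR 0 = 1
  0 XOR 1 = 1
  0 XOR 0 = 0
  1 XOR 0 = 1
  1 XOR 1 = 0
  0 XOR 1 = 1
  1 XOR 0 = 1
  0 XOR 1 = 1
  1 XOR 0 = 1
  1 XOR 1 = 0
= 1000101101011110


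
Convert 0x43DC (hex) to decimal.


Positional values:
Position 0: C × 16^0 = 12 × 1 = 12
Position 1: D × 16^1 = 13 × 16 = 208
Position 2: 3 × 16^2 = 3 × 256 = 768
Position 3: 4 × 16^3 = 4 × 4096 = 16384
Sum = 12 + 208 + 768 + 16384
= 17372


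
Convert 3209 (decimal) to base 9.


Divide by 9 repeatedly:
3209 ÷ 9 = 356 remainder 5
356 ÷ 9 = 39 remainder 5
39 ÷ 9 = 4 remainder 3
4 ÷ 9 = 0 remainder 4
Reading remainders bottom-up:
= 4355


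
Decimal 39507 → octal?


Divide by 8 repeatedly:
39507 ÷ 8 = 4938 remainder 3
4938 ÷ 8 = 617 remainder 2
617 ÷ 8 = 77 remainder 1
77 ÷ 8 = 9 remainder 5
9 ÷ 8 = 1 remainder 1
1 ÷ 8 = 0 remainder 1
Reading remainders bottom-up:
= 0o115123


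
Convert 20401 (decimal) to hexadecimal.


Divide by 16 repeatedly:
20401 ÷ 16 = 1275 remainder 1 (1)
1275 ÷ 16 = 79 remainder 11 (B)
79 ÷ 16 = 4 remainder 15 (F)
4 ÷ 16 = 0 remainder 4 (4)
Reading remainders bottom-up:
= 0x4FB1


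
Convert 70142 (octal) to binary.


Each octal digit → 3 binary bits:
  7 = 111
  0 = 000
  1 = 001
  4 = 100
  2 = 010
Concatenate: 111 000 001 100 010
= 111000001100010


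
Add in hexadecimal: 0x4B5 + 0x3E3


Align and add column by column (LSB to MSB, each column mod 16 with carry):
  04B5
+ 03E3
  ----
  col 0: 5(5) + 3(3) + 0 (carry in) = 8 → 8(8), carry out 0
  col 1: B(11) + E(14) + 0 (carry in) = 25 → 9(9), carry out 1
  col 2: 4(4) + 3(3) + 1 (carry in) = 8 → 8(8), carry out 0
  col 3: 0(0) + 0(0) + 0 (carry in) = 0 → 0(0), carry out 0
Reading digits MSB→LSB: 0898
Strip leading zeros: 898
= 0x898


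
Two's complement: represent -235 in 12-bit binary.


Original: 000011101011
Step 1 - Invert all bits: 111100010100
Step 2 - Add 1: 111100010100 + 1
= 111100010101 (represents -235)


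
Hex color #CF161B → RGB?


Hex: #CF161B
R = CF₁₆ = 207
G = 16₁₆ = 22
B = 1B₁₆ = 27
= RGB(207, 22, 27)


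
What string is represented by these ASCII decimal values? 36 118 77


Codes (decimal): 36 118 77
Per-code ASCII lookup:
  36  (special character) → '$'
  118  (range 97-122: lowercase, 118 - 97 = 21) → 'v'
  77  (range 65-90: uppercase, 77 - 65 = 12) → 'M'
= '$vM'


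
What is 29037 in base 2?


Divide by 2 repeatedly:
29037 ÷ 2 = 14518 remainder 1
14518 ÷ 2 = 7259 remainder 0
7259 ÷ 2 = 3629 remainder 1
3629 ÷ 2 = 1814 remainder 1
1814 ÷ 2 = 907 remainder 0
907 ÷ 2 = 453 remainder 1
453 ÷ 2 = 226 remainder 1
226 ÷ 2 = 113 remainder 0
113 ÷ 2 = 56 remainder 1
56 ÷ 2 = 28 remainder 0
28 ÷ 2 = 14 remainder 0
14 ÷ 2 = 7 remainder 0
7 ÷ 2 = 3 remainder 1
3 ÷ 2 = 1 remainder 1
1 ÷ 2 = 0 remainder 1
Reading remainders bottom-up:
= 111000101101101


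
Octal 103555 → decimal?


Positional values:
Position 0: 5 × 8^0 = 5
Position 1: 5 × 8^1 = 40
Position 2: 5 × 8^2 = 320
Position 3: 3 × 8^3 = 1536
Position 4: 0 × 8^4 = 0
Position 5: 1 × 8^5 = 32768
Sum = 5 + 40 + 320 + 1536 + 0 + 32768
= 34669


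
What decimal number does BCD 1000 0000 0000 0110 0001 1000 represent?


Each 4-bit group → digit:
  1000 → 8
  0000 → 0
  0000 → 0
  0110 → 6
  0001 → 1
  1000 → 8
= 800618


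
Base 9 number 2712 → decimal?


Positional values (base 9):
  2 × 9^0 = 2 × 1 = 2
  1 × 9^1 = 1 × 9 = 9
  7 × 9^2 = 7 × 81 = 567
  2 × 9^3 = 2 × 729 = 1458
Sum = 2 + 9 + 567 + 1458
= 2036


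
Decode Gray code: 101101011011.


Gray code: 101101011011
MSB stays the same: 1
Each subsequent bit = prev_binary XOR current_gray:
  B[1] = 1 XOR 0 = 1
  B[2] = 1 XOR 1 = 0
  B[3] = 0 XOR 1 = 1
  B[4] = 1 XOR 0 = 1
  B[5] = 1 XOR 1 = 0
  B[6] = 0 XOR 0 = 0
  B[7] = 0 XOR 1 = 1
  B[8] = 1 XOR 1 = 0
  B[9] = 0 XOR 0 = 0
  B[10] = 0 XOR 1 = 1
  B[11] = 1 XOR 1 = 0
= 110110010010 (3474 decimal)


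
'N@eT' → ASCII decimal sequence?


String: 'N@eT'  (4 characters)
Per-character ASCII lookup:
  'N': uppercase starts at 65: 'N' = 65 + 13 = 78
  '@': special character: '@' = 64
  'e': lowercase starts at 97: 'e' = 97 + 4 = 101
  'T': uppercase starts at 65: 'T' = 65 + 19 = 84
= 78 64 101 84


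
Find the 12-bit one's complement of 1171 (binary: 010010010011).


Original: 010010010011
Invert all bits:
  bit 0: 0 → 1
  bit 1: 1 → 0
  bit 2: 0 → 1
  bit 3: 0 → 1
  bit 4: 1 → 0
  bit 5: 0 → 1
  bit 6: 0 → 1
  bit 7: 1 → 0
  bit 8: 0 → 1
  bit 9: 0 → 1
  bit 10: 1 → 0
  bit 11: 1 → 0
= 101101101100


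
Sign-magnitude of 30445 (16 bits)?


Sign bit: 0 (positive)
Magnitude: 30445 = 111011011101101
= 0111011011101101


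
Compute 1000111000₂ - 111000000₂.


Align and subtract column by column (LSB to MSB, borrowing when needed):
  1000111000
- 0111000000
  ----------
  col 0: (0 - 0 borrow-in) - 0 → 0 - 0 = 0, borrow out 0
  col 1: (0 - 0 borrow-in) - 0 → 0 - 0 = 0, borrow out 0
  col 2: (0 - 0 borrow-in) - 0 → 0 - 0 = 0, borrow out 0
  col 3: (1 - 0 borrow-in) - 0 → 1 - 0 = 1, borrow out 0
  col 4: (1 - 0 borrow-in) - 0 → 1 - 0 = 1, borrow out 0
  col 5: (1 - 0 borrow-in) - 0 → 1 - 0 = 1, borrow out 0
  col 6: (0 - 0 borrow-in) - 1 → borrow from next column: (0+2) - 1 = 1, borrow out 1
  col 7: (0 - 1 borrow-in) - 1 → borrow from next column: (-1+2) - 1 = 0, borrow out 1
  col 8: (0 - 1 borrow-in) - 1 → borrow from next column: (-1+2) - 1 = 0, borrow out 1
  col 9: (1 - 1 borrow-in) - 0 → 0 - 0 = 0, borrow out 0
Reading bits MSB→LSB: 0001111000
Strip leading zeros: 1111000
= 1111000


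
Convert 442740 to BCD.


Each digit → 4-bit binary:
  4 → 0100
  4 → 0100
  2 → 0010
  7 → 0111
  4 → 0100
  0 → 0000
= 0100 0100 0010 0111 0100 0000


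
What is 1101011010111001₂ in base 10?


Positional values:
Bit 0: 1 × 2^0 = 1
Bit 3: 1 × 2^3 = 8
Bit 4: 1 × 2^4 = 16
Bit 5: 1 × 2^5 = 32
Bit 7: 1 × 2^7 = 128
Bit 9: 1 × 2^9 = 512
Bit 10: 1 × 2^10 = 1024
Bit 12: 1 × 2^12 = 4096
Bit 14: 1 × 2^14 = 16384
Bit 15: 1 × 2^15 = 32768
Sum = 1 + 8 + 16 + 32 + 128 + 512 + 1024 + 4096 + 16384 + 32768
= 54969


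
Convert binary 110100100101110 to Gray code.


Binary: 110100100101110
Gray code: G = B XOR (B >> 1)
B >> 1 = 011010010010111
110100100101110 XOR 011010010010111:
  1 XOR 0 = 1
  1 XOR 1 = 0
  0 XOR 1 = 1
  1 XOR 0 = 1
  0 XOR 1 = 1
  0 XOR 0 = 0
  1 XOR 0 = 1
  0 XOR 1 = 1
  0 XOR 0 = 0
  1 XOR 0 = 1
  0 XOR 1 = 1
  1 XOR 0 = 1
  1 XOR 1 = 0
  1 XOR 1 = 0
  0 XOR 1 = 1
= 101110110111001


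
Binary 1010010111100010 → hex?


Group into 4-bit nibbles: 1010010111100010
  1010 = A
  0101 = 5
  1110 = E
  0010 = 2
= 0xA5E2


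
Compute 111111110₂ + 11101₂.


Align and add column by column (LSB to MSB, carry propagating):
  0111111110
+ 0000011101
  ----------
  col 0: 0 + 1 + 0 (carry in) = 1 → bit 1, carry out 0
  col 1: 1 + 0 + 0 (carry in) = 1 → bit 1, carry out 0
  col 2: 1 + 1 + 0 (carry in) = 2 → bit 0, carry out 1
  col 3: 1 + 1 + 1 (carry in) = 3 → bit 1, carry out 1
  col 4: 1 + 1 + 1 (carry in) = 3 → bit 1, carry out 1
  col 5: 1 + 0 + 1 (carry in) = 2 → bit 0, carry out 1
  col 6: 1 + 0 + 1 (carry in) = 2 → bit 0, carry out 1
  col 7: 1 + 0 + 1 (carry in) = 2 → bit 0, carry out 1
  col 8: 1 + 0 + 1 (carry in) = 2 → bit 0, carry out 1
  col 9: 0 + 0 + 1 (carry in) = 1 → bit 1, carry out 0
Reading bits MSB→LSB: 1000011011
Strip leading zeros: 1000011011
= 1000011011


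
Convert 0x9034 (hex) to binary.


Each hex digit → 4 binary bits:
  9 = 1001
  0 = 0000
  3 = 0011
  4 = 0100
Concatenate: 1001 0000 0011 0100
= 1001000000110100


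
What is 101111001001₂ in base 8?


Group into 3-bit groups: 101111001001
  101 = 5
  111 = 7
  001 = 1
  001 = 1
= 0o5711


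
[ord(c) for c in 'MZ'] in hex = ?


String: 'MZ'  (2 characters)
Per-character ASCII lookup:
  'M': uppercase starts at 65: 'M' = 65 + 12 = 77 → 0x4D
  'Z': uppercase starts at 65: 'Z' = 65 + 25 = 90 → 0x5A
= 0x4D 0x5A


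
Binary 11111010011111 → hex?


Group into 4-bit nibbles: 0011111010011111
  0011 = 3
  1110 = E
  1001 = 9
  1111 = F
= 0x3E9F


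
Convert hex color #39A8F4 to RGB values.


Hex: #39A8F4
R = 39₁₆ = 57
G = A8₁₆ = 168
B = F4₁₆ = 244
= RGB(57, 168, 244)


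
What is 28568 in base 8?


Divide by 8 repeatedly:
28568 ÷ 8 = 3571 remainder 0
3571 ÷ 8 = 446 remainder 3
446 ÷ 8 = 55 remainder 6
55 ÷ 8 = 6 remainder 7
6 ÷ 8 = 0 remainder 6
Reading remainders bottom-up:
= 0o67630


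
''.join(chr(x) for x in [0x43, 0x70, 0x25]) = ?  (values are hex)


Codes (hex): 0x43 0x70 0x25
Per-code ASCII lookup:
  0x43 = 67  (range 65-90: uppercase, 67 - 65 = 2) → 'C'
  0x70 = 112  (range 97-122: lowercase, 112 - 97 = 15) → 'p'
  0x25 = 37  (special character) → '%'
= 'Cp%'


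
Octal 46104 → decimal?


Positional values:
Position 0: 4 × 8^0 = 4
Position 1: 0 × 8^1 = 0
Position 2: 1 × 8^2 = 64
Position 3: 6 × 8^3 = 3072
Position 4: 4 × 8^4 = 16384
Sum = 4 + 0 + 64 + 3072 + 16384
= 19524


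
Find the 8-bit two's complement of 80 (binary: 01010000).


Original: 01010000
Step 1 - Invert all bits: 10101111
Step 2 - Add 1: 10101111 + 1
= 10110000 (represents -80)


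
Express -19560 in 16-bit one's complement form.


Original: 0100110001101000
Invert all bits:
  bit 0: 0 → 1
  bit 1: 1 → 0
  bit 2: 0 → 1
  bit 3: 0 → 1
  bit 4: 1 → 0
  bit 5: 1 → 0
  bit 6: 0 → 1
  bit 7: 0 → 1
  bit 8: 0 → 1
  bit 9: 1 → 0
  bit 10: 1 → 0
  bit 11: 0 → 1
  bit 12: 1 → 0
  bit 13: 0 → 1
  bit 14: 0 → 1
  bit 15: 0 → 1
= 1011001110010111


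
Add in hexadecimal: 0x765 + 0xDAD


Align and add column by column (LSB to MSB, each column mod 16 with carry):
  0765
+ 0DAD
  ----
  col 0: 5(5) + D(13) + 0 (carry in) = 18 → 2(2), carry out 1
  col 1: 6(6) + A(10) + 1 (carry in) = 17 → 1(1), carry out 1
  col 2: 7(7) + D(13) + 1 (carry in) = 21 → 5(5), carry out 1
  col 3: 0(0) + 0(0) + 1 (carry in) = 1 → 1(1), carry out 0
Reading digits MSB→LSB: 1512
Strip leading zeros: 1512
= 0x1512


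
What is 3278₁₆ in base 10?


Positional values:
Position 0: 8 × 16^0 = 8 × 1 = 8
Position 1: 7 × 16^1 = 7 × 16 = 112
Position 2: 2 × 16^2 = 2 × 256 = 512
Position 3: 3 × 16^3 = 3 × 4096 = 12288
Sum = 8 + 112 + 512 + 12288
= 12920


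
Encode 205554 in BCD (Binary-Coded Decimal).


Each digit → 4-bit binary:
  2 → 0010
  0 → 0000
  5 → 0101
  5 → 0101
  5 → 0101
  4 → 0100
= 0010 0000 0101 0101 0101 0100


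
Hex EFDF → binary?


Each hex digit → 4 binary bits:
  E = 1110
  F = 1111
  D = 1101
  F = 1111
Concatenate: 1110 1111 1101 1111
= 1110111111011111


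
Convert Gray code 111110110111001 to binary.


Gray code: 111110110111001
MSB stays the same: 1
Each subsequent bit = prev_binary XOR current_gray:
  B[1] = 1 XOR 1 = 0
  B[2] = 0 XOR 1 = 1
  B[3] = 1 XOR 1 = 0
  B[4] = 0 XOR 1 = 1
  B[5] = 1 XOR 0 = 1
  B[6] = 1 XOR 1 = 0
  B[7] = 0 XOR 1 = 1
  B[8] = 1 XOR 0 = 1
  B[9] = 1 XOR 1 = 0
  B[10] = 0 XOR 1 = 1
  B[11] = 1 XOR 1 = 0
  B[12] = 0 XOR 0 = 0
  B[13] = 0 XOR 0 = 0
  B[14] = 0 XOR 1 = 1
= 101011011010001 (22225 decimal)


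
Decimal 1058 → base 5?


Divide by 5 repeatedly:
1058 ÷ 5 = 211 remainder 3
211 ÷ 5 = 42 remainder 1
42 ÷ 5 = 8 remainder 2
8 ÷ 5 = 1 remainder 3
1 ÷ 5 = 0 remainder 1
Reading remainders bottom-up:
= 13213


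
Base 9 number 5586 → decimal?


Positional values (base 9):
  6 × 9^0 = 6 × 1 = 6
  8 × 9^1 = 8 × 9 = 72
  5 × 9^2 = 5 × 81 = 405
  5 × 9^3 = 5 × 729 = 3645
Sum = 6 + 72 + 405 + 3645
= 4128


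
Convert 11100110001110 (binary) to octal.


Group into 3-bit groups: 011100110001110
  011 = 3
  100 = 4
  110 = 6
  001 = 1
  110 = 6
= 0o34616


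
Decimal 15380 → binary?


Divide by 2 repeatedly:
15380 ÷ 2 = 7690 remainder 0
7690 ÷ 2 = 3845 remainder 0
3845 ÷ 2 = 1922 remainder 1
1922 ÷ 2 = 961 remainder 0
961 ÷ 2 = 480 remainder 1
480 ÷ 2 = 240 remainder 0
240 ÷ 2 = 120 remainder 0
120 ÷ 2 = 60 remainder 0
60 ÷ 2 = 30 remainder 0
30 ÷ 2 = 15 remainder 0
15 ÷ 2 = 7 remainder 1
7 ÷ 2 = 3 remainder 1
3 ÷ 2 = 1 remainder 1
1 ÷ 2 = 0 remainder 1
Reading remainders bottom-up:
= 11110000010100


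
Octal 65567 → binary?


Each octal digit → 3 binary bits:
  6 = 110
  5 = 101
  5 = 101
  6 = 110
  7 = 111
Concatenate: 110 101 101 110 111
= 110101101110111


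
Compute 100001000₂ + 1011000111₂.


Align and add column by column (LSB to MSB, carry propagating):
  00100001000
+ 01011000111
  -----------
  col 0: 0 + 1 + 0 (carry in) = 1 → bit 1, carry out 0
  col 1: 0 + 1 + 0 (carry in) = 1 → bit 1, carry out 0
  col 2: 0 + 1 + 0 (carry in) = 1 → bit 1, carry out 0
  col 3: 1 + 0 + 0 (carry in) = 1 → bit 1, carry out 0
  col 4: 0 + 0 + 0 (carry in) = 0 → bit 0, carry out 0
  col 5: 0 + 0 + 0 (carry in) = 0 → bit 0, carry out 0
  col 6: 0 + 1 + 0 (carry in) = 1 → bit 1, carry out 0
  col 7: 0 + 1 + 0 (carry in) = 1 → bit 1, carry out 0
  col 8: 1 + 0 + 0 (carry in) = 1 → bit 1, carry out 0
  col 9: 0 + 1 + 0 (carry in) = 1 → bit 1, carry out 0
  col 10: 0 + 0 + 0 (carry in) = 0 → bit 0, carry out 0
Reading bits MSB→LSB: 01111001111
Strip leading zeros: 1111001111
= 1111001111


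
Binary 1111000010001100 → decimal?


Positional values:
Bit 2: 1 × 2^2 = 4
Bit 3: 1 × 2^3 = 8
Bit 7: 1 × 2^7 = 128
Bit 12: 1 × 2^12 = 4096
Bit 13: 1 × 2^13 = 8192
Bit 14: 1 × 2^14 = 16384
Bit 15: 1 × 2^15 = 32768
Sum = 4 + 8 + 128 + 4096 + 8192 + 16384 + 32768
= 61580


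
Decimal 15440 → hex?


Divide by 16 repeatedly:
15440 ÷ 16 = 965 remainder 0 (0)
965 ÷ 16 = 60 remainder 5 (5)
60 ÷ 16 = 3 remainder 12 (C)
3 ÷ 16 = 0 remainder 3 (3)
Reading remainders bottom-up:
= 0x3C50


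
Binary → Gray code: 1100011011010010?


Binary: 1100011011010010
Gray code: G = B XOR (B >> 1)
B >> 1 = 0110001101101001
1100011011010010 XOR 0110001101101001:
  1 XOR 0 = 1
  1 XOR 1 = 0
  0 XOR 1 = 1
  0 XOR 0 = 0
  0 XOR 0 = 0
  1 XOR 0 = 1
  1 XOR 1 = 0
  0 XOR 1 = 1
  1 XOR 0 = 1
  1 XOR 1 = 0
  0 XOR 1 = 1
  1 XOR 0 = 1
  0 XOR 1 = 1
  0 XOR 0 = 0
  1 XOR 0 = 1
  0 XOR 1 = 1
= 1010010110111011


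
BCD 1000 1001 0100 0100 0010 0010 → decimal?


Each 4-bit group → digit:
  1000 → 8
  1001 → 9
  0100 → 4
  0100 → 4
  0010 → 2
  0010 → 2
= 894422


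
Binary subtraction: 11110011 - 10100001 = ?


Align and subtract column by column (LSB to MSB, borrowing when needed):
  11110011
- 10100001
  --------
  col 0: (1 - 0 borrow-in) - 1 → 1 - 1 = 0, borrow out 0
  col 1: (1 - 0 borrow-in) - 0 → 1 - 0 = 1, borrow out 0
  col 2: (0 - 0 borrow-in) - 0 → 0 - 0 = 0, borrow out 0
  col 3: (0 - 0 borrow-in) - 0 → 0 - 0 = 0, borrow out 0
  col 4: (1 - 0 borrow-in) - 0 → 1 - 0 = 1, borrow out 0
  col 5: (1 - 0 borrow-in) - 1 → 1 - 1 = 0, borrow out 0
  col 6: (1 - 0 borrow-in) - 0 → 1 - 0 = 1, borrow out 0
  col 7: (1 - 0 borrow-in) - 1 → 1 - 1 = 0, borrow out 0
Reading bits MSB→LSB: 01010010
Strip leading zeros: 1010010
= 1010010


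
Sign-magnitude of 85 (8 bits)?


Sign bit: 0 (positive)
Magnitude: 85 = 1010101
= 01010101


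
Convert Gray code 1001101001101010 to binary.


Gray code: 1001101001101010
MSB stays the same: 1
Each subsequent bit = prev_binary XOR current_gray:
  B[1] = 1 XOR 0 = 1
  B[2] = 1 XOR 0 = 1
  B[3] = 1 XOR 1 = 0
  B[4] = 0 XOR 1 = 1
  B[5] = 1 XOR 0 = 1
  B[6] = 1 XOR 1 = 0
  B[7] = 0 XOR 0 = 0
  B[8] = 0 XOR 0 = 0
  B[9] = 0 XOR 1 = 1
  B[10] = 1 XOR 1 = 0
  B[11] = 0 XOR 0 = 0
  B[12] = 0 XOR 1 = 1
  B[13] = 1 XOR 0 = 1
  B[14] = 1 XOR 1 = 0
  B[15] = 0 XOR 0 = 0
= 1110110001001100 (60492 decimal)


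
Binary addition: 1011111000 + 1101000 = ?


Align and add column by column (LSB to MSB, carry propagating):
  01011111000
+ 00001101000
  -----------
  col 0: 0 + 0 + 0 (carry in) = 0 → bit 0, carry out 0
  col 1: 0 + 0 + 0 (carry in) = 0 → bit 0, carry out 0
  col 2: 0 + 0 + 0 (carry in) = 0 → bit 0, carry out 0
  col 3: 1 + 1 + 0 (carry in) = 2 → bit 0, carry out 1
  col 4: 1 + 0 + 1 (carry in) = 2 → bit 0, carry out 1
  col 5: 1 + 1 + 1 (carry in) = 3 → bit 1, carry out 1
  col 6: 1 + 1 + 1 (carry in) = 3 → bit 1, carry out 1
  col 7: 1 + 0 + 1 (carry in) = 2 → bit 0, carry out 1
  col 8: 0 + 0 + 1 (carry in) = 1 → bit 1, carry out 0
  col 9: 1 + 0 + 0 (carry in) = 1 → bit 1, carry out 0
  col 10: 0 + 0 + 0 (carry in) = 0 → bit 0, carry out 0
Reading bits MSB→LSB: 01101100000
Strip leading zeros: 1101100000
= 1101100000


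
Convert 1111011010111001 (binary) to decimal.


Positional values:
Bit 0: 1 × 2^0 = 1
Bit 3: 1 × 2^3 = 8
Bit 4: 1 × 2^4 = 16
Bit 5: 1 × 2^5 = 32
Bit 7: 1 × 2^7 = 128
Bit 9: 1 × 2^9 = 512
Bit 10: 1 × 2^10 = 1024
Bit 12: 1 × 2^12 = 4096
Bit 13: 1 × 2^13 = 8192
Bit 14: 1 × 2^14 = 16384
Bit 15: 1 × 2^15 = 32768
Sum = 1 + 8 + 16 + 32 + 128 + 512 + 1024 + 4096 + 8192 + 16384 + 32768
= 63161


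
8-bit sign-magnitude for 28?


Sign bit: 0 (positive)
Magnitude: 28 = 0011100
= 00011100


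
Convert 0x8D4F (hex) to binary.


Each hex digit → 4 binary bits:
  8 = 1000
  D = 1101
  4 = 0100
  F = 1111
Concatenate: 1000 1101 0100 1111
= 1000110101001111


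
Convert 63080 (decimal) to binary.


Divide by 2 repeatedly:
63080 ÷ 2 = 31540 remainder 0
31540 ÷ 2 = 15770 remainder 0
15770 ÷ 2 = 7885 remainder 0
7885 ÷ 2 = 3942 remainder 1
3942 ÷ 2 = 1971 remainder 0
1971 ÷ 2 = 985 remainder 1
985 ÷ 2 = 492 remainder 1
492 ÷ 2 = 246 remainder 0
246 ÷ 2 = 123 remainder 0
123 ÷ 2 = 61 remainder 1
61 ÷ 2 = 30 remainder 1
30 ÷ 2 = 15 remainder 0
15 ÷ 2 = 7 remainder 1
7 ÷ 2 = 3 remainder 1
3 ÷ 2 = 1 remainder 1
1 ÷ 2 = 0 remainder 1
Reading remainders bottom-up:
= 1111011001101000


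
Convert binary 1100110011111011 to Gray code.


Binary: 1100110011111011
Gray code: G = B XOR (B >> 1)
B >> 1 = 0110011001111101
1100110011111011 XOR 0110011001111101:
  1 XOR 0 = 1
  1 XOR 1 = 0
  0 XOR 1 = 1
  0 XOR 0 = 0
  1 XOR 0 = 1
  1 XOR 1 = 0
  0 XOR 1 = 1
  0 XOR 0 = 0
  1 XOR 0 = 1
  1 XOR 1 = 0
  1 XOR 1 = 0
  1 XOR 1 = 0
  1 XOR 1 = 0
  0 XOR 1 = 1
  1 XOR 0 = 1
  1 XOR 1 = 0
= 1010101010000110


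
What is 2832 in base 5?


Divide by 5 repeatedly:
2832 ÷ 5 = 566 remainder 2
566 ÷ 5 = 113 remainder 1
113 ÷ 5 = 22 remainder 3
22 ÷ 5 = 4 remainder 2
4 ÷ 5 = 0 remainder 4
Reading remainders bottom-up:
= 42312


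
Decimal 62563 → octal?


Divide by 8 repeatedly:
62563 ÷ 8 = 7820 remainder 3
7820 ÷ 8 = 977 remainder 4
977 ÷ 8 = 122 remainder 1
122 ÷ 8 = 15 remainder 2
15 ÷ 8 = 1 remainder 7
1 ÷ 8 = 0 remainder 1
Reading remainders bottom-up:
= 0o172143


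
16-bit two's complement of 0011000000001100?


Original: 0011000000001100
Step 1 - Invert all bits: 1100111111110011
Step 2 - Add 1: 1100111111110011 + 1
= 1100111111110100 (represents -12300)


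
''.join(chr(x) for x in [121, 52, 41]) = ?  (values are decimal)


Codes (decimal): 121 52 41
Per-code ASCII lookup:
  121  (range 97-122: lowercase, 121 - 97 = 24) → 'y'
  52  (range 48-57: digits, 52 - 48 = 4) → '4'
  41  (special character) → ')'
= 'y4)'
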